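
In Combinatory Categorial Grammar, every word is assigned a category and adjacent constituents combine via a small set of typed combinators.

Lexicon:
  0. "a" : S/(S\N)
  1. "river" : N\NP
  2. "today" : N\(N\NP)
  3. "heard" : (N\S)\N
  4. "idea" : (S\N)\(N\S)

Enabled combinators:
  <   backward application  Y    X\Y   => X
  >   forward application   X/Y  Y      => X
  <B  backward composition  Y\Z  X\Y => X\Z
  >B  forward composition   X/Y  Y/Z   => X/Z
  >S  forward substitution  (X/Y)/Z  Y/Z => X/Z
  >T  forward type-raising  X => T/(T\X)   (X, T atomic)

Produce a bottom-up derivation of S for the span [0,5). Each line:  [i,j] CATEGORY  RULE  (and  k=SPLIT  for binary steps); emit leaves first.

[0,5] S   >
  [0,1] "a" : S/(S\N)
  [1,5] S\N   <
    [1,4] N\S   <
      [1,3] N   <
        [1,2] "river" : N\NP
        [2,3] "today" : N\(N\NP)
      [3,4] "heard" : (N\S)\N
    [4,5] "idea" : (S\N)\(N\S)

[0,1] S/(S\N)  lex  "a"
[1,2] N\NP  lex  "river"
[2,3] N\(N\NP)  lex  "today"
[1,3] N  <  k=2
[3,4] (N\S)\N  lex  "heard"
[1,4] N\S  <  k=3
[4,5] (S\N)\(N\S)  lex  "idea"
[1,5] S\N  <  k=4
[0,5] S  >  k=1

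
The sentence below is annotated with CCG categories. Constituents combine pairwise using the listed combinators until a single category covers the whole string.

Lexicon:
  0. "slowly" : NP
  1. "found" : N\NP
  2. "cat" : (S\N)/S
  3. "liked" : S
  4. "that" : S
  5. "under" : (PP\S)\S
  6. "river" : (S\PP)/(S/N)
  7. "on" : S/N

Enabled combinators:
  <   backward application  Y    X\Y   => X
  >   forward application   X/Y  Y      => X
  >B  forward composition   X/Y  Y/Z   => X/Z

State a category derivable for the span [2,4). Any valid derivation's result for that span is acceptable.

S\N

[0,8] S   <
  [0,6] PP   <
    [0,4] S   <
      [0,2] N   <
        [0,1] "slowly" : NP
        [1,2] "found" : N\NP
      [2,4] S\N   >
        [2,3] "cat" : (S\N)/S
        [3,4] "liked" : S
    [4,6] PP\S   <
      [4,5] "that" : S
      [5,6] "under" : (PP\S)\S
  [6,8] S\PP   >
    [6,7] "river" : (S\PP)/(S/N)
    [7,8] "on" : S/N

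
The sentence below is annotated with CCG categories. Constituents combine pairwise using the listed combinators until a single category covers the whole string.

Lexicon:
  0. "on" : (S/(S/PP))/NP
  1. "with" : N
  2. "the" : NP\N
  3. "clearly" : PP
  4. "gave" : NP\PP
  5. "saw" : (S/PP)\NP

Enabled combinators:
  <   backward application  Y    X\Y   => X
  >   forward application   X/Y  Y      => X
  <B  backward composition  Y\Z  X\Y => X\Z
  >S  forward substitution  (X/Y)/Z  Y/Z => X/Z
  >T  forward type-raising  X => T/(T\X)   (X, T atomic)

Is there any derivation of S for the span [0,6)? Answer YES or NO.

[0,6] S   >
  [0,3] S/(S/PP)   >
    [0,1] "on" : (S/(S/PP))/NP
    [1,3] NP   <
      [1,2] "with" : N
      [2,3] "the" : NP\N
  [3,6] S/PP   <
    [3,5] NP   <
      [3,4] "clearly" : PP
      [4,5] "gave" : NP\PP
    [5,6] "saw" : (S/PP)\NP

YES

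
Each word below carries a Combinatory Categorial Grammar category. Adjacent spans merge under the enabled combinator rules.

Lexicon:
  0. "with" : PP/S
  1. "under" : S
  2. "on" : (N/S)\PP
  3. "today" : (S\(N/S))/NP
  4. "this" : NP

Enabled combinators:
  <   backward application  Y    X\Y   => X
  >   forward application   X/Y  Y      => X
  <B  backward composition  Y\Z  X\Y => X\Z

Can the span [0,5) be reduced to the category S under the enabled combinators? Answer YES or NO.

[0,5] S   <
  [0,3] N/S   <
    [0,2] PP   >
      [0,1] "with" : PP/S
      [1,2] "under" : S
    [2,3] "on" : (N/S)\PP
  [3,5] S\(N/S)   >
    [3,4] "today" : (S\(N/S))/NP
    [4,5] "this" : NP

YES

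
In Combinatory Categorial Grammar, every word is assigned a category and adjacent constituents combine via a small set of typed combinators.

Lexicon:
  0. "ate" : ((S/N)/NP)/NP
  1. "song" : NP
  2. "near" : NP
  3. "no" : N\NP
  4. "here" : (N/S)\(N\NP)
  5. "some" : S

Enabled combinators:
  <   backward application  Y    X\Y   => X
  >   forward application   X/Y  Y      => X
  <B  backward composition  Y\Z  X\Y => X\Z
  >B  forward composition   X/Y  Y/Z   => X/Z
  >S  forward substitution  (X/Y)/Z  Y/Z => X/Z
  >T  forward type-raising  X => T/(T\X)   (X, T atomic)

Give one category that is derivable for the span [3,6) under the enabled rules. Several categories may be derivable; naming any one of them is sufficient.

[0,6] S   >
  [0,3] S/N   >
    [0,2] (S/N)/NP   >
      [0,1] "ate" : ((S/N)/NP)/NP
      [1,2] "song" : NP
    [2,3] "near" : NP
  [3,6] N   >
    [3,5] N/S   <
      [3,4] "no" : N\NP
      [4,5] "here" : (N/S)\(N\NP)
    [5,6] "some" : S

N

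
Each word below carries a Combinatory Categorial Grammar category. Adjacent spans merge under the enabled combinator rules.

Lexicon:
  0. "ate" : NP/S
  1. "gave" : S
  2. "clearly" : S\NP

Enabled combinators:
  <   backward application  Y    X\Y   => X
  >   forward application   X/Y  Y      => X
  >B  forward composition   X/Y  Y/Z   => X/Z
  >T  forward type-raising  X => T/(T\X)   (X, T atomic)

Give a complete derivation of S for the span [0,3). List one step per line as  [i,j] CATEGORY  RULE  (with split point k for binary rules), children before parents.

[0,3] S   <
  [0,2] NP   >
    [0,1] "ate" : NP/S
    [1,2] "gave" : S
  [2,3] "clearly" : S\NP

[0,1] NP/S  lex  "ate"
[1,2] S  lex  "gave"
[0,2] NP  >  k=1
[2,3] S\NP  lex  "clearly"
[0,3] S  <  k=2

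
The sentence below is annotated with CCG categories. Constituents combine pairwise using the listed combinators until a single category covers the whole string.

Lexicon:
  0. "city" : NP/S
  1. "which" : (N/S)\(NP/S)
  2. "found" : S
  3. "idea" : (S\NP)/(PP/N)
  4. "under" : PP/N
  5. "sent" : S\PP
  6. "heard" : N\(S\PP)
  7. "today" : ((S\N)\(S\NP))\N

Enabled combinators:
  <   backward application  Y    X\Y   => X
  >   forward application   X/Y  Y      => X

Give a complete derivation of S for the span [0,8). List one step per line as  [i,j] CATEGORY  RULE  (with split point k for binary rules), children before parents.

[0,8] S   <
  [0,3] N   >
    [0,2] N/S   <
      [0,1] "city" : NP/S
      [1,2] "which" : (N/S)\(NP/S)
    [2,3] "found" : S
  [3,8] S\N   <
    [3,5] S\NP   >
      [3,4] "idea" : (S\NP)/(PP/N)
      [4,5] "under" : PP/N
    [5,8] (S\N)\(S\NP)   <
      [5,7] N   <
        [5,6] "sent" : S\PP
        [6,7] "heard" : N\(S\PP)
      [7,8] "today" : ((S\N)\(S\NP))\N

[0,1] NP/S  lex  "city"
[1,2] (N/S)\(NP/S)  lex  "which"
[0,2] N/S  <  k=1
[2,3] S  lex  "found"
[0,3] N  >  k=2
[3,4] (S\NP)/(PP/N)  lex  "idea"
[4,5] PP/N  lex  "under"
[3,5] S\NP  >  k=4
[5,6] S\PP  lex  "sent"
[6,7] N\(S\PP)  lex  "heard"
[5,7] N  <  k=6
[7,8] ((S\N)\(S\NP))\N  lex  "today"
[5,8] (S\N)\(S\NP)  <  k=7
[3,8] S\N  <  k=5
[0,8] S  <  k=3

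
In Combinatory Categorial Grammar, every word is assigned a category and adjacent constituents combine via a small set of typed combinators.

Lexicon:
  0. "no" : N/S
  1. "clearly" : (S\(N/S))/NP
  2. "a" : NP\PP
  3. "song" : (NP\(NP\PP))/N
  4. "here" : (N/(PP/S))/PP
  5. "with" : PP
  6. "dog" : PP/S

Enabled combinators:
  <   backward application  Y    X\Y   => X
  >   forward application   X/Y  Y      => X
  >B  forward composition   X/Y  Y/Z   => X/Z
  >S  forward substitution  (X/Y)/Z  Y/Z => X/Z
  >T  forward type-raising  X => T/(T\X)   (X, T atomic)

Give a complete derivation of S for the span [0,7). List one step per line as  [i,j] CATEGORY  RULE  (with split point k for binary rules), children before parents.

[0,7] S   <
  [0,1] "no" : N/S
  [1,7] S\(N/S)   >
    [1,2] "clearly" : (S\(N/S))/NP
    [2,7] NP   <
      [2,3] "a" : NP\PP
      [3,7] NP\(NP\PP)   >
        [3,4] "song" : (NP\(NP\PP))/N
        [4,7] N   >
          [4,6] N/(PP/S)   >
            [4,5] "here" : (N/(PP/S))/PP
            [5,6] "with" : PP
          [6,7] "dog" : PP/S

[0,1] N/S  lex  "no"
[1,2] (S\(N/S))/NP  lex  "clearly"
[2,3] NP\PP  lex  "a"
[3,4] (NP\(NP\PP))/N  lex  "song"
[4,5] (N/(PP/S))/PP  lex  "here"
[5,6] PP  lex  "with"
[4,6] N/(PP/S)  >  k=5
[6,7] PP/S  lex  "dog"
[4,7] N  >  k=6
[3,7] NP\(NP\PP)  >  k=4
[2,7] NP  <  k=3
[1,7] S\(N/S)  >  k=2
[0,7] S  <  k=1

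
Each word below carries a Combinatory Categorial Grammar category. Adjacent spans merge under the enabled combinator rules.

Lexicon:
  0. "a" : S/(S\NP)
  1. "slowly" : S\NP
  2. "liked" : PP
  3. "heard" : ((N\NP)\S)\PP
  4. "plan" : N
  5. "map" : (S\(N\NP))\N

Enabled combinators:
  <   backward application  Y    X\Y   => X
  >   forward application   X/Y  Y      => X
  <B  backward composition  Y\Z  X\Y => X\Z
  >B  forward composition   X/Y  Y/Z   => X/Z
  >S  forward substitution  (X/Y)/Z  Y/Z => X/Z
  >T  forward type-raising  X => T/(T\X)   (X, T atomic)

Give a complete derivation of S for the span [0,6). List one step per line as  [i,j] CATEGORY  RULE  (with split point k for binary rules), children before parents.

[0,1] S/(S\NP)  lex  "a"
[1,2] S\NP  lex  "slowly"
[0,2] S  >  k=1
[2,3] PP  lex  "liked"
[3,4] ((N\NP)\S)\PP  lex  "heard"
[2,4] (N\NP)\S  <  k=3
[0,4] N\NP  <  k=2
[4,5] N  lex  "plan"
[5,6] (S\(N\NP))\N  lex  "map"
[4,6] S\(N\NP)  <  k=5
[0,6] S  <  k=4

[0,6] S   <
  [0,4] N\NP   <
    [0,2] S   >
      [0,1] "a" : S/(S\NP)
      [1,2] "slowly" : S\NP
    [2,4] (N\NP)\S   <
      [2,3] "liked" : PP
      [3,4] "heard" : ((N\NP)\S)\PP
  [4,6] S\(N\NP)   <
    [4,5] "plan" : N
    [5,6] "map" : (S\(N\NP))\N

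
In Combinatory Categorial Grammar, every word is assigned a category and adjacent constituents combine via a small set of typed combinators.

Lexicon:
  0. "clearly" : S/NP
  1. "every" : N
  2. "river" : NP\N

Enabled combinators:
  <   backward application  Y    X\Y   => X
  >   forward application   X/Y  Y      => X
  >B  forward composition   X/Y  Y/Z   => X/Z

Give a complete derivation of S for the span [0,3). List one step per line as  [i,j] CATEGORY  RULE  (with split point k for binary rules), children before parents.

[0,1] S/NP  lex  "clearly"
[1,2] N  lex  "every"
[2,3] NP\N  lex  "river"
[1,3] NP  <  k=2
[0,3] S  >  k=1

[0,3] S   >
  [0,1] "clearly" : S/NP
  [1,3] NP   <
    [1,2] "every" : N
    [2,3] "river" : NP\N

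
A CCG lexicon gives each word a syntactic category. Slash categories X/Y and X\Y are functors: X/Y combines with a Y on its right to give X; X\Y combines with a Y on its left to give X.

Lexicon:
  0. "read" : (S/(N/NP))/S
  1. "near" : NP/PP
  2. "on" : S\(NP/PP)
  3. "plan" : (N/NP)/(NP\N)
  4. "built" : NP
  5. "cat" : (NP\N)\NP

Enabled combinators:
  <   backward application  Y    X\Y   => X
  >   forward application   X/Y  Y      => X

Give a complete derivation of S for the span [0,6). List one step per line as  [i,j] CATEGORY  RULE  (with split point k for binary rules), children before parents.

[0,6] S   >
  [0,3] S/(N/NP)   >
    [0,1] "read" : (S/(N/NP))/S
    [1,3] S   <
      [1,2] "near" : NP/PP
      [2,3] "on" : S\(NP/PP)
  [3,6] N/NP   >
    [3,4] "plan" : (N/NP)/(NP\N)
    [4,6] NP\N   <
      [4,5] "built" : NP
      [5,6] "cat" : (NP\N)\NP

[0,1] (S/(N/NP))/S  lex  "read"
[1,2] NP/PP  lex  "near"
[2,3] S\(NP/PP)  lex  "on"
[1,3] S  <  k=2
[0,3] S/(N/NP)  >  k=1
[3,4] (N/NP)/(NP\N)  lex  "plan"
[4,5] NP  lex  "built"
[5,6] (NP\N)\NP  lex  "cat"
[4,6] NP\N  <  k=5
[3,6] N/NP  >  k=4
[0,6] S  >  k=3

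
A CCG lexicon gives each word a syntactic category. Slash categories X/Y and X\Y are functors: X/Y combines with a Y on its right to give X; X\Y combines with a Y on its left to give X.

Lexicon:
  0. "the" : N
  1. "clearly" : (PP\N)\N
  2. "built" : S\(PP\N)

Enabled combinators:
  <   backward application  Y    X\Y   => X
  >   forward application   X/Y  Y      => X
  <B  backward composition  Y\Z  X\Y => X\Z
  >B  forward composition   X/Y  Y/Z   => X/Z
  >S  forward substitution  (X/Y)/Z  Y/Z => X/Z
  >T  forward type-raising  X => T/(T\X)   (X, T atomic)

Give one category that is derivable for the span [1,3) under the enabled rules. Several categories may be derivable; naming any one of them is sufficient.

S\N

[0,3] S   >
  [0,1] S/(S\N)   >T
    [0,1] "the" : N
  [1,3] S\N   <B
    [1,2] "clearly" : (PP\N)\N
    [2,3] "built" : S\(PP\N)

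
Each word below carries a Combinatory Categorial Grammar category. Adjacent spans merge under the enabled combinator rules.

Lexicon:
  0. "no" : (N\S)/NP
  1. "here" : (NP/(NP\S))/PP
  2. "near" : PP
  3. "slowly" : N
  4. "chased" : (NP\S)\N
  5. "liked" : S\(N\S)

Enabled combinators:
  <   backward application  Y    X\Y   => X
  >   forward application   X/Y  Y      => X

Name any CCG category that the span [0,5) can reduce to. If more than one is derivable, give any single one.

[0,6] S   <
  [0,5] N\S   >
    [0,1] "no" : (N\S)/NP
    [1,5] NP   >
      [1,3] NP/(NP\S)   >
        [1,2] "here" : (NP/(NP\S))/PP
        [2,3] "near" : PP
      [3,5] NP\S   <
        [3,4] "slowly" : N
        [4,5] "chased" : (NP\S)\N
  [5,6] "liked" : S\(N\S)

N\S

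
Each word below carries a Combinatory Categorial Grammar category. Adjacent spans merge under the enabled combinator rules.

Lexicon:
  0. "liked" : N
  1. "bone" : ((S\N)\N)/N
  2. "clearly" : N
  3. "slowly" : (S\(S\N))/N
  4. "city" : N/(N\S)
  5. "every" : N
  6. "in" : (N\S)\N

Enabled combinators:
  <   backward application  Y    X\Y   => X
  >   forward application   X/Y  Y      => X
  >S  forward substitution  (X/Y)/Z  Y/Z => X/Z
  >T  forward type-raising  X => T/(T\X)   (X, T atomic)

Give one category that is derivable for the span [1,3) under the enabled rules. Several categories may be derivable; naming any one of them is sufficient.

(S\N)\N

[0,7] S   <
  [0,3] S\N   <
    [0,1] "liked" : N
    [1,3] (S\N)\N   >
      [1,2] "bone" : ((S\N)\N)/N
      [2,3] "clearly" : N
  [3,7] S\(S\N)   >
    [3,4] "slowly" : (S\(S\N))/N
    [4,7] N   >
      [4,5] "city" : N/(N\S)
      [5,7] N\S   <
        [5,6] "every" : N
        [6,7] "in" : (N\S)\N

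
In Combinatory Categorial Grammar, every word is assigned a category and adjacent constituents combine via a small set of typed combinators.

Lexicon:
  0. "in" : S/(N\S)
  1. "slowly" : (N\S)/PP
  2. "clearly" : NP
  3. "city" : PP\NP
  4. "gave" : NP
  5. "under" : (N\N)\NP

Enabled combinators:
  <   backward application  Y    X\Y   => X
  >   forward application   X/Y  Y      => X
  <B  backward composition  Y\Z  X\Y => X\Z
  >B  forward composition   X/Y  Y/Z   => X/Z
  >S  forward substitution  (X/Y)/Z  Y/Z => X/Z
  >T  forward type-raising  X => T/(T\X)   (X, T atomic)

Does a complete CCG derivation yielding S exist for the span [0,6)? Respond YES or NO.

[0,6] S   >
  [0,1] "in" : S/(N\S)
  [1,6] N\S   <B
    [1,4] N\S   >
      [1,2] "slowly" : (N\S)/PP
      [2,4] PP   <
        [2,3] "clearly" : NP
        [3,4] "city" : PP\NP
    [4,6] N\N   <
      [4,5] "gave" : NP
      [5,6] "under" : (N\N)\NP

YES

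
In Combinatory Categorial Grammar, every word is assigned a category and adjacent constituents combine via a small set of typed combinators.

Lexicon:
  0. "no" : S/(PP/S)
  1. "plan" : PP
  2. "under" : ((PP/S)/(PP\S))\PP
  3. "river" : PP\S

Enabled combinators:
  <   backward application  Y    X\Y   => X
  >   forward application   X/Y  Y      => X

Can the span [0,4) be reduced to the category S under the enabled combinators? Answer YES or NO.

YES

[0,4] S   >
  [0,1] "no" : S/(PP/S)
  [1,4] PP/S   >
    [1,3] (PP/S)/(PP\S)   <
      [1,2] "plan" : PP
      [2,3] "under" : ((PP/S)/(PP\S))\PP
    [3,4] "river" : PP\S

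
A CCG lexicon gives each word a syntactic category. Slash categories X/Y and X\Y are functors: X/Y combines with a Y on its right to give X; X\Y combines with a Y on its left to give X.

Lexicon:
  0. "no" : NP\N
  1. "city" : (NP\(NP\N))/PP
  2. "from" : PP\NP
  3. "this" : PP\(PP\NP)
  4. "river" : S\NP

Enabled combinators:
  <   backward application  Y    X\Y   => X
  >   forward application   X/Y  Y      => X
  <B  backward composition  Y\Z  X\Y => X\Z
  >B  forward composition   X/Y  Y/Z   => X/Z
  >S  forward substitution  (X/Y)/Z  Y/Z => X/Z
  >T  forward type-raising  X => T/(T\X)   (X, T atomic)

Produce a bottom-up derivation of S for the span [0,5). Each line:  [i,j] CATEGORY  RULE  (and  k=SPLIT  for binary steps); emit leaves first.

[0,1] NP\N  lex  "no"
[1,2] (NP\(NP\N))/PP  lex  "city"
[2,3] PP\NP  lex  "from"
[3,4] PP\(PP\NP)  lex  "this"
[2,4] PP  <  k=3
[1,4] NP\(NP\N)  >  k=2
[0,4] NP  <  k=1
[4,5] S\NP  lex  "river"
[0,5] S  <  k=4

[0,5] S   <
  [0,4] NP   <
    [0,1] "no" : NP\N
    [1,4] NP\(NP\N)   >
      [1,2] "city" : (NP\(NP\N))/PP
      [2,4] PP   <
        [2,3] "from" : PP\NP
        [3,4] "this" : PP\(PP\NP)
  [4,5] "river" : S\NP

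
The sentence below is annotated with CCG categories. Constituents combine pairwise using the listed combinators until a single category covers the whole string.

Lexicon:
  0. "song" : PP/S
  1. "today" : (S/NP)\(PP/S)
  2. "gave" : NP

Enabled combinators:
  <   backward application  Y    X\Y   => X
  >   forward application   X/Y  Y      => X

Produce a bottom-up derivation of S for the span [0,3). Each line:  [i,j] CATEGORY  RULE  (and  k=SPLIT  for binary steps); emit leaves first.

[0,1] PP/S  lex  "song"
[1,2] (S/NP)\(PP/S)  lex  "today"
[0,2] S/NP  <  k=1
[2,3] NP  lex  "gave"
[0,3] S  >  k=2

[0,3] S   >
  [0,2] S/NP   <
    [0,1] "song" : PP/S
    [1,2] "today" : (S/NP)\(PP/S)
  [2,3] "gave" : NP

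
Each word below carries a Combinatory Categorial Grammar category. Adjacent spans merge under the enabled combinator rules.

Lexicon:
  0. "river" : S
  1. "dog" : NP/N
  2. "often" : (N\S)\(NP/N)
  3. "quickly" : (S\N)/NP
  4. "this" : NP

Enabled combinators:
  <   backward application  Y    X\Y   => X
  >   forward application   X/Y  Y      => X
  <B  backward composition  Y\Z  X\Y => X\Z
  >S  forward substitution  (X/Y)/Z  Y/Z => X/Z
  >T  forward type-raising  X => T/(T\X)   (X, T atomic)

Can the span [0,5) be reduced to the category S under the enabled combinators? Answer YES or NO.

[0,5] S   <
  [0,3] N   <
    [0,1] "river" : S
    [1,3] N\S   <
      [1,2] "dog" : NP/N
      [2,3] "often" : (N\S)\(NP/N)
  [3,5] S\N   >
    [3,4] "quickly" : (S\N)/NP
    [4,5] "this" : NP

YES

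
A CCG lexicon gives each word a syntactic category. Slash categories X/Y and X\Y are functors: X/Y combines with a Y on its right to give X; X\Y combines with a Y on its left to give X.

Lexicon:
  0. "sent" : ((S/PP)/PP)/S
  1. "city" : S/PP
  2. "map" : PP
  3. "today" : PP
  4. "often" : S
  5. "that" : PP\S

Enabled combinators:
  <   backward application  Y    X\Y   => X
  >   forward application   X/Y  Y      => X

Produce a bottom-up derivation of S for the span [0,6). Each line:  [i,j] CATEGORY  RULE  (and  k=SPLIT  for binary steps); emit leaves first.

[0,1] ((S/PP)/PP)/S  lex  "sent"
[1,2] S/PP  lex  "city"
[2,3] PP  lex  "map"
[1,3] S  >  k=2
[0,3] (S/PP)/PP  >  k=1
[3,4] PP  lex  "today"
[0,4] S/PP  >  k=3
[4,5] S  lex  "often"
[5,6] PP\S  lex  "that"
[4,6] PP  <  k=5
[0,6] S  >  k=4

[0,6] S   >
  [0,4] S/PP   >
    [0,3] (S/PP)/PP   >
      [0,1] "sent" : ((S/PP)/PP)/S
      [1,3] S   >
        [1,2] "city" : S/PP
        [2,3] "map" : PP
    [3,4] "today" : PP
  [4,6] PP   <
    [4,5] "often" : S
    [5,6] "that" : PP\S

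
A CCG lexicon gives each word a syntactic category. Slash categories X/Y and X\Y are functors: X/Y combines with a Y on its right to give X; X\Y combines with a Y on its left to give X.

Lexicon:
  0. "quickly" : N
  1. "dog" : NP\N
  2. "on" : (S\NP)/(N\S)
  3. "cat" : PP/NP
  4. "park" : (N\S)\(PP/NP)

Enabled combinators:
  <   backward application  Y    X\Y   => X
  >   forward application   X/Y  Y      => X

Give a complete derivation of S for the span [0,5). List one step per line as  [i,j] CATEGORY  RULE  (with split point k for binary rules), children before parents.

[0,5] S   <
  [0,2] NP   <
    [0,1] "quickly" : N
    [1,2] "dog" : NP\N
  [2,5] S\NP   >
    [2,3] "on" : (S\NP)/(N\S)
    [3,5] N\S   <
      [3,4] "cat" : PP/NP
      [4,5] "park" : (N\S)\(PP/NP)

[0,1] N  lex  "quickly"
[1,2] NP\N  lex  "dog"
[0,2] NP  <  k=1
[2,3] (S\NP)/(N\S)  lex  "on"
[3,4] PP/NP  lex  "cat"
[4,5] (N\S)\(PP/NP)  lex  "park"
[3,5] N\S  <  k=4
[2,5] S\NP  >  k=3
[0,5] S  <  k=2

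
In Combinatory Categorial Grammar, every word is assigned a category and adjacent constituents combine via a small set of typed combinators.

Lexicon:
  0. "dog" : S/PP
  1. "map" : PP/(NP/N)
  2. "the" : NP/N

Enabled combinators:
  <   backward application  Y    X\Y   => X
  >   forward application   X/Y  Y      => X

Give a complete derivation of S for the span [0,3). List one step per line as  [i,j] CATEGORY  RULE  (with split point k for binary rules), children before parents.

[0,3] S   >
  [0,1] "dog" : S/PP
  [1,3] PP   >
    [1,2] "map" : PP/(NP/N)
    [2,3] "the" : NP/N

[0,1] S/PP  lex  "dog"
[1,2] PP/(NP/N)  lex  "map"
[2,3] NP/N  lex  "the"
[1,3] PP  >  k=2
[0,3] S  >  k=1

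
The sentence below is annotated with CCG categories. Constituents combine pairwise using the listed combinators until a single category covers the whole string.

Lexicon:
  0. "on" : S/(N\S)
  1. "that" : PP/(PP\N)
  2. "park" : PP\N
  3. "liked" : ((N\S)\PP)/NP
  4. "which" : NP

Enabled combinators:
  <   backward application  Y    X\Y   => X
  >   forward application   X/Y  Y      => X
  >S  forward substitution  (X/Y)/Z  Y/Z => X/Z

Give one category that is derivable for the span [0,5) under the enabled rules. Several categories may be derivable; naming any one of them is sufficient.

[0,5] S   >
  [0,1] "on" : S/(N\S)
  [1,5] N\S   <
    [1,3] PP   >
      [1,2] "that" : PP/(PP\N)
      [2,3] "park" : PP\N
    [3,5] (N\S)\PP   >
      [3,4] "liked" : ((N\S)\PP)/NP
      [4,5] "which" : NP

S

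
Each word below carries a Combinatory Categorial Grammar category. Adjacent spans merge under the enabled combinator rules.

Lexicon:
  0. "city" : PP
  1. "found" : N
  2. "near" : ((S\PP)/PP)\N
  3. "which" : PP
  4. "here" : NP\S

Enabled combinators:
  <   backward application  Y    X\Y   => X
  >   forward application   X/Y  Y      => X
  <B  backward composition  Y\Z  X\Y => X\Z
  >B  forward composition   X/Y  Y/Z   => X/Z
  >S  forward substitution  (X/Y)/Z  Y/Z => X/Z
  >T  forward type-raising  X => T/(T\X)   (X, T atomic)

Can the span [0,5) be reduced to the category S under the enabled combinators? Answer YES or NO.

NO

PP N ((S\PP)/PP)\N PP NP\S
CKY chart[0,5] = {N/(N\NP), NP, NP/(NP\NP), PP/(PP\NP), S/(S\NP)}; S ∉ chart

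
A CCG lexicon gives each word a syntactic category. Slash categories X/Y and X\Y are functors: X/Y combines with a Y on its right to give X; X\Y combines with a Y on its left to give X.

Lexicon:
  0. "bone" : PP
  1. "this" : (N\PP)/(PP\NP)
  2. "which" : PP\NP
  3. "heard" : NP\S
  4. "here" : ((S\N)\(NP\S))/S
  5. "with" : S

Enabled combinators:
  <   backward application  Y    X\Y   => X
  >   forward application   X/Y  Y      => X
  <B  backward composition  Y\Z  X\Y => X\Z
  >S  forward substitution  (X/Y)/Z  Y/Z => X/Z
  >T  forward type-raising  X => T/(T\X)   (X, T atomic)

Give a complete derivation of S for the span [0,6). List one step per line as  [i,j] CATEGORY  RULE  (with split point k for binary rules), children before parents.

[0,6] S   <
  [0,3] N   <
    [0,1] "bone" : PP
    [1,3] N\PP   >
      [1,2] "this" : (N\PP)/(PP\NP)
      [2,3] "which" : PP\NP
  [3,6] S\N   <
    [3,4] "heard" : NP\S
    [4,6] (S\N)\(NP\S)   >
      [4,5] "here" : ((S\N)\(NP\S))/S
      [5,6] "with" : S

[0,1] PP  lex  "bone"
[1,2] (N\PP)/(PP\NP)  lex  "this"
[2,3] PP\NP  lex  "which"
[1,3] N\PP  >  k=2
[0,3] N  <  k=1
[3,4] NP\S  lex  "heard"
[4,5] ((S\N)\(NP\S))/S  lex  "here"
[5,6] S  lex  "with"
[4,6] (S\N)\(NP\S)  >  k=5
[3,6] S\N  <  k=4
[0,6] S  <  k=3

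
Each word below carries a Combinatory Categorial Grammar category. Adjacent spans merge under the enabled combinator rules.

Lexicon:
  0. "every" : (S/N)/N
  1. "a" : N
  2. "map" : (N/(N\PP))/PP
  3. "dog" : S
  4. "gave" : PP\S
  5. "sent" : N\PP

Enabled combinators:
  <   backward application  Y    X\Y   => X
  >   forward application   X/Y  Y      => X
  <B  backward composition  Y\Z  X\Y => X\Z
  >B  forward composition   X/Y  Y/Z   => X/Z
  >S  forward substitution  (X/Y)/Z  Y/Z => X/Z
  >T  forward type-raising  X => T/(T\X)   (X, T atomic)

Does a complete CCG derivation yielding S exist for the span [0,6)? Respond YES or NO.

YES

[0,6] S   >
  [0,2] S/N   >
    [0,1] "every" : (S/N)/N
    [1,2] "a" : N
  [2,6] N   >
    [2,5] N/(N\PP)   >
      [2,3] "map" : (N/(N\PP))/PP
      [3,5] PP   <
        [3,4] "dog" : S
        [4,5] "gave" : PP\S
    [5,6] "sent" : N\PP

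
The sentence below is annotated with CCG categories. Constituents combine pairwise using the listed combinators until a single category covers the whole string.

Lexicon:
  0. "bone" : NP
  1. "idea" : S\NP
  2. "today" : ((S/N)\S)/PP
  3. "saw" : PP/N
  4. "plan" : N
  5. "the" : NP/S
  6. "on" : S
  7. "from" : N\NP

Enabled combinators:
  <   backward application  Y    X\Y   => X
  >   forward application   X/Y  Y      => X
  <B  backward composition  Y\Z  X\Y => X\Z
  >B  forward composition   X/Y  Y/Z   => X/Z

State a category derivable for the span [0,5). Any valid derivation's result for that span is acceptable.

S/N

[0,8] S   >
  [0,5] S/N   <
    [0,2] S   <
      [0,1] "bone" : NP
      [1,2] "idea" : S\NP
    [2,5] (S/N)\S   >
      [2,3] "today" : ((S/N)\S)/PP
      [3,5] PP   >
        [3,4] "saw" : PP/N
        [4,5] "plan" : N
  [5,8] N   <
    [5,7] NP   >
      [5,6] "the" : NP/S
      [6,7] "on" : S
    [7,8] "from" : N\NP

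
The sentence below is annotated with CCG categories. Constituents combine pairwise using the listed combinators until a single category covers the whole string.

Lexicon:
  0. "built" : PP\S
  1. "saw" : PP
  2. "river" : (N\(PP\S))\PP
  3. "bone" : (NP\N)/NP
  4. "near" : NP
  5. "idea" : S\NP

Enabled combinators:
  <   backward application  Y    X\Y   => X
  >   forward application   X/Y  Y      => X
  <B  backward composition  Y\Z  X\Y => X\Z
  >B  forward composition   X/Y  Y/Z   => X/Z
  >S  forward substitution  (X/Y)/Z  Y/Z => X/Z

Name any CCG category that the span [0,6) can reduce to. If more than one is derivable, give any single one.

S

[0,6] S   <
  [0,5] NP   <
    [0,3] N   <
      [0,1] "built" : PP\S
      [1,3] N\(PP\S)   <
        [1,2] "saw" : PP
        [2,3] "river" : (N\(PP\S))\PP
    [3,5] NP\N   >
      [3,4] "bone" : (NP\N)/NP
      [4,5] "near" : NP
  [5,6] "idea" : S\NP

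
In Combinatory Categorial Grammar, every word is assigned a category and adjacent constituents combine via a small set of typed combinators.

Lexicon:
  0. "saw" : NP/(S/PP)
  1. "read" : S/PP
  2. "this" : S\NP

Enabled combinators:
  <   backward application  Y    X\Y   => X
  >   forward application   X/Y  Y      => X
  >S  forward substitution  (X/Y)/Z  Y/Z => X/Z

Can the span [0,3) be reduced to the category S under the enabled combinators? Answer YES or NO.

[0,3] S   <
  [0,2] NP   >
    [0,1] "saw" : NP/(S/PP)
    [1,2] "read" : S/PP
  [2,3] "this" : S\NP

YES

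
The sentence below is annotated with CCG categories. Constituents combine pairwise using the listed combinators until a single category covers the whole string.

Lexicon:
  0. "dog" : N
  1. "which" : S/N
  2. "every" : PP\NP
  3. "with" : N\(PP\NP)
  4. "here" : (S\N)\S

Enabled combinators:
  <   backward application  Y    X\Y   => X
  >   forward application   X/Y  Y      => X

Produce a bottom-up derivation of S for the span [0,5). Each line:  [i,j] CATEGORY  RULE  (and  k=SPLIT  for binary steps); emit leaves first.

[0,5] S   <
  [0,1] "dog" : N
  [1,5] S\N   <
    [1,4] S   >
      [1,2] "which" : S/N
      [2,4] N   <
        [2,3] "every" : PP\NP
        [3,4] "with" : N\(PP\NP)
    [4,5] "here" : (S\N)\S

[0,1] N  lex  "dog"
[1,2] S/N  lex  "which"
[2,3] PP\NP  lex  "every"
[3,4] N\(PP\NP)  lex  "with"
[2,4] N  <  k=3
[1,4] S  >  k=2
[4,5] (S\N)\S  lex  "here"
[1,5] S\N  <  k=4
[0,5] S  <  k=1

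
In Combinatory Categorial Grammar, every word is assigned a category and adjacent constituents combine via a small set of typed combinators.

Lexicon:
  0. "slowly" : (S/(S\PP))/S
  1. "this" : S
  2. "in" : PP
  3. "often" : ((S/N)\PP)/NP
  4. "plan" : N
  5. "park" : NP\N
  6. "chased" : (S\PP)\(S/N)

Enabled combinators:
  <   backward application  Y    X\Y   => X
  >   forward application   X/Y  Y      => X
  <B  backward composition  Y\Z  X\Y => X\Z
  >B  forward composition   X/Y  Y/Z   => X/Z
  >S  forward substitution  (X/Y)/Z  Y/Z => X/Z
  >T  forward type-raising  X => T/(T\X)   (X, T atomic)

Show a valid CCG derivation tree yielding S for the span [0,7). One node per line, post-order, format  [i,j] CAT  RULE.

[0,7] S   >
  [0,2] S/(S\PP)   >
    [0,1] "slowly" : (S/(S\PP))/S
    [1,2] "this" : S
  [2,7] S\PP   <
    [2,6] S/N   <
      [2,3] "in" : PP
      [3,6] (S/N)\PP   >
        [3,4] "often" : ((S/N)\PP)/NP
        [4,6] NP   <
          [4,5] "plan" : N
          [5,6] "park" : NP\N
    [6,7] "chased" : (S\PP)\(S/N)

[0,1] (S/(S\PP))/S  lex  "slowly"
[1,2] S  lex  "this"
[0,2] S/(S\PP)  >  k=1
[2,3] PP  lex  "in"
[3,4] ((S/N)\PP)/NP  lex  "often"
[4,5] N  lex  "plan"
[5,6] NP\N  lex  "park"
[4,6] NP  <  k=5
[3,6] (S/N)\PP  >  k=4
[2,6] S/N  <  k=3
[6,7] (S\PP)\(S/N)  lex  "chased"
[2,7] S\PP  <  k=6
[0,7] S  >  k=2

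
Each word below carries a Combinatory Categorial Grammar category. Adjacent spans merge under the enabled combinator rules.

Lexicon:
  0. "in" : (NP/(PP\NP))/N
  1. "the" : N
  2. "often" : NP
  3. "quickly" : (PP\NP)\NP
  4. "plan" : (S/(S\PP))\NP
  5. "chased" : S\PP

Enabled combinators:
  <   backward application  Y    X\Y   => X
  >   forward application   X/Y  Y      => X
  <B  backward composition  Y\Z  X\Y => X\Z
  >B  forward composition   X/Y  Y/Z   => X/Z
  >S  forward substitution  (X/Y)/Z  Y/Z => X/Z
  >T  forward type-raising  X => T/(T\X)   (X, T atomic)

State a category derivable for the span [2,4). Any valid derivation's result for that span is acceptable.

[0,6] S   >
  [0,5] S/(S\PP)   <
    [0,4] NP   >
      [0,2] NP/(PP\NP)   >
        [0,1] "in" : (NP/(PP\NP))/N
        [1,2] "the" : N
      [2,4] PP\NP   <
        [2,3] "often" : NP
        [3,4] "quickly" : (PP\NP)\NP
    [4,5] "plan" : (S/(S\PP))\NP
  [5,6] "chased" : S\PP

PP\NP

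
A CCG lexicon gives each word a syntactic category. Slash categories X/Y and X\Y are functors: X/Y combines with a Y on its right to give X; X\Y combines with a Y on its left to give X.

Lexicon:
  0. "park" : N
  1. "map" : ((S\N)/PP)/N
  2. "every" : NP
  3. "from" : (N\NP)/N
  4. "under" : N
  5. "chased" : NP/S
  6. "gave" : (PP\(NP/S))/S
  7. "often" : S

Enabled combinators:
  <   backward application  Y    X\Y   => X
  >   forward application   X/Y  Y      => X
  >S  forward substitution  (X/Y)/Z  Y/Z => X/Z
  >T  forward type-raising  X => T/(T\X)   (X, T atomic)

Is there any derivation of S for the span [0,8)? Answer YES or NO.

[0,8] S   <
  [0,1] "park" : N
  [1,8] S\N   >
    [1,5] (S\N)/PP   >
      [1,2] "map" : ((S\N)/PP)/N
      [2,5] N   >
        [2,3] N/(N\NP)   >T
          [2,3] "every" : NP
        [3,5] N\NP   >
          [3,4] "from" : (N\NP)/N
          [4,5] "under" : N
    [5,8] PP   <
      [5,6] "chased" : NP/S
      [6,8] PP\(NP/S)   >
        [6,7] "gave" : (PP\(NP/S))/S
        [7,8] "often" : S

YES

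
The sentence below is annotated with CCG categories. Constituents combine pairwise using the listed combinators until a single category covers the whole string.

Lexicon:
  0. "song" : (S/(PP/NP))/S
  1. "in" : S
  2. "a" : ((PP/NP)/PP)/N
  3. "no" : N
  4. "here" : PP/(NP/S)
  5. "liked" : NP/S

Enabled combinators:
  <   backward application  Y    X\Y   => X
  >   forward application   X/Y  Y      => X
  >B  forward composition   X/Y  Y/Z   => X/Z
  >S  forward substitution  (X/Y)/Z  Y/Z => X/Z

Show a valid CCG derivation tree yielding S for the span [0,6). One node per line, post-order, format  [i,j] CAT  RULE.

[0,1] (S/(PP/NP))/S  lex  "song"
[1,2] S  lex  "in"
[0,2] S/(PP/NP)  >  k=1
[2,3] ((PP/NP)/PP)/N  lex  "a"
[3,4] N  lex  "no"
[2,4] (PP/NP)/PP  >  k=3
[4,5] PP/(NP/S)  lex  "here"
[5,6] NP/S  lex  "liked"
[4,6] PP  >  k=5
[2,6] PP/NP  >  k=4
[0,6] S  >  k=2

[0,6] S   >
  [0,2] S/(PP/NP)   >
    [0,1] "song" : (S/(PP/NP))/S
    [1,2] "in" : S
  [2,6] PP/NP   >
    [2,4] (PP/NP)/PP   >
      [2,3] "a" : ((PP/NP)/PP)/N
      [3,4] "no" : N
    [4,6] PP   >
      [4,5] "here" : PP/(NP/S)
      [5,6] "liked" : NP/S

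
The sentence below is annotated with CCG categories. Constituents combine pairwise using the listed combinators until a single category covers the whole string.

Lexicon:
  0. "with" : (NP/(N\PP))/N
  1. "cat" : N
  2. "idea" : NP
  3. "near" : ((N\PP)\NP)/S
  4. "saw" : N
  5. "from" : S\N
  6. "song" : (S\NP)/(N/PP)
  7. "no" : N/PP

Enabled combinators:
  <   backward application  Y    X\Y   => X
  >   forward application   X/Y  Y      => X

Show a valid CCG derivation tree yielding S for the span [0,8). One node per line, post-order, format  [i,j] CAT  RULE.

[0,8] S   <
  [0,6] NP   >
    [0,2] NP/(N\PP)   >
      [0,1] "with" : (NP/(N\PP))/N
      [1,2] "cat" : N
    [2,6] N\PP   <
      [2,3] "idea" : NP
      [3,6] (N\PP)\NP   >
        [3,4] "near" : ((N\PP)\NP)/S
        [4,6] S   <
          [4,5] "saw" : N
          [5,6] "from" : S\N
  [6,8] S\NP   >
    [6,7] "song" : (S\NP)/(N/PP)
    [7,8] "no" : N/PP

[0,1] (NP/(N\PP))/N  lex  "with"
[1,2] N  lex  "cat"
[0,2] NP/(N\PP)  >  k=1
[2,3] NP  lex  "idea"
[3,4] ((N\PP)\NP)/S  lex  "near"
[4,5] N  lex  "saw"
[5,6] S\N  lex  "from"
[4,6] S  <  k=5
[3,6] (N\PP)\NP  >  k=4
[2,6] N\PP  <  k=3
[0,6] NP  >  k=2
[6,7] (S\NP)/(N/PP)  lex  "song"
[7,8] N/PP  lex  "no"
[6,8] S\NP  >  k=7
[0,8] S  <  k=6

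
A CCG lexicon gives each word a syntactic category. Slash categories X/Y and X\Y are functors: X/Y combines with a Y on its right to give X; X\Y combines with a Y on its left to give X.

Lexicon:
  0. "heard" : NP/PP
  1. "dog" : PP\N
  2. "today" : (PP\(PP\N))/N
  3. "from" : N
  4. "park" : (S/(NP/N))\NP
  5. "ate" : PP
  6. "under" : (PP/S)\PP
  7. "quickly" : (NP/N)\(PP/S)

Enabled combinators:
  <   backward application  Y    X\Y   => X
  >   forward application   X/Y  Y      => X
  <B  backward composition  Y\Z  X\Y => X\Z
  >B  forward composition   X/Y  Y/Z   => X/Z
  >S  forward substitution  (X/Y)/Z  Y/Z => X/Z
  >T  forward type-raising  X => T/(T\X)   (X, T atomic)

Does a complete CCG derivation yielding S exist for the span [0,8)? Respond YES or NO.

YES

[0,8] S   >
  [0,5] S/(NP/N)   <
    [0,4] NP   >
      [0,1] "heard" : NP/PP
      [1,4] PP   <
        [1,2] "dog" : PP\N
        [2,4] PP\(PP\N)   >
          [2,3] "today" : (PP\(PP\N))/N
          [3,4] "from" : N
    [4,5] "park" : (S/(NP/N))\NP
  [5,8] NP/N   <
    [5,7] PP/S   <
      [5,6] "ate" : PP
      [6,7] "under" : (PP/S)\PP
    [7,8] "quickly" : (NP/N)\(PP/S)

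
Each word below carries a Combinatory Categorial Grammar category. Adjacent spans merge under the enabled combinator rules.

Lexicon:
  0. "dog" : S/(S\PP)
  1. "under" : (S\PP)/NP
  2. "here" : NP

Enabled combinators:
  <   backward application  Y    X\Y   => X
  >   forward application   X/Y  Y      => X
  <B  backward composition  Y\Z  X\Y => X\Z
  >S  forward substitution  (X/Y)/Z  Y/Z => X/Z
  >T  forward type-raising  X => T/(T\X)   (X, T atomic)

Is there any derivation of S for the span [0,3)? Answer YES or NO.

[0,3] S   >
  [0,1] "dog" : S/(S\PP)
  [1,3] S\PP   >
    [1,2] "under" : (S\PP)/NP
    [2,3] "here" : NP

YES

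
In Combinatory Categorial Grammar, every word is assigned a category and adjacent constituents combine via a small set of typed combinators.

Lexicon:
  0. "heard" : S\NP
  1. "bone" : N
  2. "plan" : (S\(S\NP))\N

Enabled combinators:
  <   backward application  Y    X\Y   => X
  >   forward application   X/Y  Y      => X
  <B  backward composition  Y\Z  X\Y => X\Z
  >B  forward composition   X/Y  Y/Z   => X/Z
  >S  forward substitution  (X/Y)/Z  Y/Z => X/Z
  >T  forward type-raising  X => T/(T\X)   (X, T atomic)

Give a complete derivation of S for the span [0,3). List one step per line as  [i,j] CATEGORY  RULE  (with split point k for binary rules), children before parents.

[0,3] S   <
  [0,1] "heard" : S\NP
  [1,3] S\(S\NP)   <
    [1,2] "bone" : N
    [2,3] "plan" : (S\(S\NP))\N

[0,1] S\NP  lex  "heard"
[1,2] N  lex  "bone"
[2,3] (S\(S\NP))\N  lex  "plan"
[1,3] S\(S\NP)  <  k=2
[0,3] S  <  k=1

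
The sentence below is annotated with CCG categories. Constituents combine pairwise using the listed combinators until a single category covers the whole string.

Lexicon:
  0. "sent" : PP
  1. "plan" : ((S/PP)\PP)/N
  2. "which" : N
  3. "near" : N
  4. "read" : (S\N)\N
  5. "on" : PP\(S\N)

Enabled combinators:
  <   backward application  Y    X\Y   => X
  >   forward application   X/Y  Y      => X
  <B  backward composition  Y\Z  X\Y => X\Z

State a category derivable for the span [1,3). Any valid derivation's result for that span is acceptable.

(S/PP)\PP

[0,6] S   >
  [0,3] S/PP   <
    [0,1] "sent" : PP
    [1,3] (S/PP)\PP   >
      [1,2] "plan" : ((S/PP)\PP)/N
      [2,3] "which" : N
  [3,6] PP   <
    [3,4] "near" : N
    [4,6] PP\N   <B
      [4,5] "read" : (S\N)\N
      [5,6] "on" : PP\(S\N)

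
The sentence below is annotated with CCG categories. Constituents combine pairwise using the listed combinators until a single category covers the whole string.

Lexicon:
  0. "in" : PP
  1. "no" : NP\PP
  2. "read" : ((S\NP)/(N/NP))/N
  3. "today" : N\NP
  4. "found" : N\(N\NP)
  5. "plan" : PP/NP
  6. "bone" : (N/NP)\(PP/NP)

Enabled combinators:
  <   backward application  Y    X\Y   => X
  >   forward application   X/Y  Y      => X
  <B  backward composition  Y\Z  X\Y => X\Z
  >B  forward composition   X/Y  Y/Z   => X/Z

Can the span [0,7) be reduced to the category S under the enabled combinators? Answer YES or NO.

YES

[0,7] S   <
  [0,2] NP   <
    [0,1] "in" : PP
    [1,2] "no" : NP\PP
  [2,7] S\NP   >
    [2,5] (S\NP)/(N/NP)   >
      [2,3] "read" : ((S\NP)/(N/NP))/N
      [3,5] N   <
        [3,4] "today" : N\NP
        [4,5] "found" : N\(N\NP)
    [5,7] N/NP   <
      [5,6] "plan" : PP/NP
      [6,7] "bone" : (N/NP)\(PP/NP)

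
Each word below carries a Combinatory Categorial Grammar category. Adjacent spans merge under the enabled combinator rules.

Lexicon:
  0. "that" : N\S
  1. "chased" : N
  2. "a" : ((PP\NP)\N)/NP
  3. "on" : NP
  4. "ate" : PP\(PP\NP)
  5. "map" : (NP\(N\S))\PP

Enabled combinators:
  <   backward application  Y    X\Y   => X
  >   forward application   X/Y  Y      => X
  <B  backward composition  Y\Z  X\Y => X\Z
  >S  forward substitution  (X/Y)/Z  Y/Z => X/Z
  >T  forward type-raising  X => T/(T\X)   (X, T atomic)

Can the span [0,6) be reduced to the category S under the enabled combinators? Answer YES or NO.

NO

N\S N ((PP\NP)\N)/NP NP PP\(PP\NP) (NP\(N\S))\PP
CKY chart[0,6] = {N/(N\NP), NP, NP/(NP\NP), PP/(PP\NP), S/(S\NP)}; S ∉ chart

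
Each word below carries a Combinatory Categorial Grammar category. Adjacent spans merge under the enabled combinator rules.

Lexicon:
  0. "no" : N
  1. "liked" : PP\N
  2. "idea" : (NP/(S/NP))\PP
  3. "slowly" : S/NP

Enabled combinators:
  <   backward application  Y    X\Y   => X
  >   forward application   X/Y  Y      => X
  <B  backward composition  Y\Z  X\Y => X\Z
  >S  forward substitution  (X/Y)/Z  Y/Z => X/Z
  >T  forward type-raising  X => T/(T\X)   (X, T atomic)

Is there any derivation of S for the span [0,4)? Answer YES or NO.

N PP\N (NP/(S/NP))\PP S/NP
CKY chart[0,4] = {N/(N\NP), NP, NP/(NP\NP), PP/(PP\NP), S/(S\NP)}; S ∉ chart

NO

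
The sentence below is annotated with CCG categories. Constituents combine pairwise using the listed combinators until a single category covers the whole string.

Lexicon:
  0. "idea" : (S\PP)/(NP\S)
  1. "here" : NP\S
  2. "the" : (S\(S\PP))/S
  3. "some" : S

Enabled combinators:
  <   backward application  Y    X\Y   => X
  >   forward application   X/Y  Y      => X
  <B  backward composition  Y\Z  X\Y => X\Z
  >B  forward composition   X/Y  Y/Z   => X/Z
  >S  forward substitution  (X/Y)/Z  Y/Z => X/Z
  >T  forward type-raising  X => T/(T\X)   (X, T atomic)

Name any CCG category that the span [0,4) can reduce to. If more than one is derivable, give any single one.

S

[0,4] S   <
  [0,2] S\PP   >
    [0,1] "idea" : (S\PP)/(NP\S)
    [1,2] "here" : NP\S
  [2,4] S\(S\PP)   >
    [2,3] "the" : (S\(S\PP))/S
    [3,4] "some" : S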